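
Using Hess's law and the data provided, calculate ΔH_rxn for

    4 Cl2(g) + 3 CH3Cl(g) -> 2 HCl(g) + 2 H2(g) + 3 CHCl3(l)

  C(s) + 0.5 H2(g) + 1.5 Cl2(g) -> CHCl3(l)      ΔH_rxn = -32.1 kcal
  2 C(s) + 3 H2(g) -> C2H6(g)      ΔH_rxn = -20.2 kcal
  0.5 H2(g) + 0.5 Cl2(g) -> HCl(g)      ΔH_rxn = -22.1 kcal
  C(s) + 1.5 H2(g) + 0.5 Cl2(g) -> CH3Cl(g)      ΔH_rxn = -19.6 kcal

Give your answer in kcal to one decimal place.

equation 1 × 3 (×3 to match 3 CHCl3(l) in the target): (3)·(-32.1) = -96.3 kcal
equation 2: not needed (C2H6(g) appears nowhere else).
equation 3 × 2 (×2 to match 2 HCl(g) in the target): (2)·(-22.1) = -44.2 kcal
equation 4 reversed and × 3 (reverse to put CH3Cl(g) on the reactant side; scale by 3 for the 3 CH3Cl(g)): (-3)·(-19.6) = +58.8 kcal
Summing the manipulated equations, ΔH_rxn = (-96.3) + (-44.2) + (+58.8) = -81.7 kcal

ΔH_rxn = -81.7 kcal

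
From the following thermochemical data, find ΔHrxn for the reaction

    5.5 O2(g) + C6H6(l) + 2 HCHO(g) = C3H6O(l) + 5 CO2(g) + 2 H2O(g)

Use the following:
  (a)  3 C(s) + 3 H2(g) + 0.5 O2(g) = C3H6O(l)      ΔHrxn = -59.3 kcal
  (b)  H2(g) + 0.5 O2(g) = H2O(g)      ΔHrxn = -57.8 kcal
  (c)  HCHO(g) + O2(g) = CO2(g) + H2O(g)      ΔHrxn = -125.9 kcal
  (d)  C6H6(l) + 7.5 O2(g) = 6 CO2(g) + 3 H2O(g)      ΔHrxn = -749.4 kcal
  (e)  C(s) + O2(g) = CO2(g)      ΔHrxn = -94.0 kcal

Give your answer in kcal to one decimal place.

(a) as written (C3H6O(l) already on the product side): -59.3 kcal
(b) reversed and × 3: (-3)·(-57.8) = +173.4 kcal
(c) × 2 (scale by 2 for the 2 HCHO(g)): (2)·(-125.9) = -251.8 kcal
(d) as written (C6H6(l) already on the reactant side): -749.4 kcal
(e) reversed and × 3: (-3)·(-94.0) = +282.0 kcal
ΔHrxn = (-59.3) + (+173.4) + (-251.8) + (-749.4) + (+282.0) = -605.1 kcal

ΔHrxn = -605.1 kcal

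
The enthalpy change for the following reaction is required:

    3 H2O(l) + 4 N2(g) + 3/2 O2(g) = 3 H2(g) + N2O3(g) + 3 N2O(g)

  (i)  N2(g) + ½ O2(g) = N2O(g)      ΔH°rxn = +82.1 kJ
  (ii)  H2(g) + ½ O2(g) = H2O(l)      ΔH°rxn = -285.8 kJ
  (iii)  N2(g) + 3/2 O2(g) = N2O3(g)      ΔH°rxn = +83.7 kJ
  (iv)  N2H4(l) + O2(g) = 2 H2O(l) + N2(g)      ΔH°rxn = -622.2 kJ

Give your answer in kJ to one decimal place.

ΔH°rxn = 1187.4 kJ

(i) × 3 (scale by 3 for the 3 N2O(g)): (3)·(+82.1) = +246.3 kJ
(ii) reversed and × 3 (H2(g) must end up as a product; scale by 3 for the 3 H2(g)): (-3)·(-285.8) = +857.4 kJ
(iii) as written (N2O3(g) already on the product side): +83.7 kJ
(iv): not needed (N2H4(l) appears nowhere else).
ΔH°rxn = (+246.3) + (+857.4) + (+83.7) = 1187.4 kJ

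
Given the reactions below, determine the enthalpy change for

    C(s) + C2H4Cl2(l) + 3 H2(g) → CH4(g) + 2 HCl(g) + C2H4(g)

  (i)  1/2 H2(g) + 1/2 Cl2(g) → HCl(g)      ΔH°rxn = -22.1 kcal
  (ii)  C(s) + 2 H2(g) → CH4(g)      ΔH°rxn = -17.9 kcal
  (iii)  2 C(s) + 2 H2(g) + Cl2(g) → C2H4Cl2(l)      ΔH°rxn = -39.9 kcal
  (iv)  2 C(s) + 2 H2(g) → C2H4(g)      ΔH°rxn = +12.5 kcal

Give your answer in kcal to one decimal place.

ΔH°rxn = -9.7 kcal

(i) × 2: (2)·(-22.1) = -44.2 kcal
(ii) as written: -17.9 kcal
(iii) reversed: +39.9 kcal
(iv) as written: +12.5 kcal
ΔH°rxn = (-44.2) + (-17.9) + (+39.9) + (+12.5) = -9.7 kcal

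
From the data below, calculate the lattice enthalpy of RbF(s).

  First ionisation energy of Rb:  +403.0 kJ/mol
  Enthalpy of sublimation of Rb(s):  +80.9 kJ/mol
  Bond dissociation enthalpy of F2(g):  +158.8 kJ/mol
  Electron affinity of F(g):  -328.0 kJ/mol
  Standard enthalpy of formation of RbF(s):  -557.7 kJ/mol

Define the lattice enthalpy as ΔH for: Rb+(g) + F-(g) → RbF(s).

ΔHf° = 1·ΔHsub + 1·(ΣIE) + 1/2·D(F2) + 1·EA + U
-557.7 = 1·(+80.9) + 1·(+403.0) + 1/2·(+158.8) + 1·(-328.0) + U
U = -557.7 − (+235.3) = -793.0 kJ/mol

U = -793.0 kJ/mol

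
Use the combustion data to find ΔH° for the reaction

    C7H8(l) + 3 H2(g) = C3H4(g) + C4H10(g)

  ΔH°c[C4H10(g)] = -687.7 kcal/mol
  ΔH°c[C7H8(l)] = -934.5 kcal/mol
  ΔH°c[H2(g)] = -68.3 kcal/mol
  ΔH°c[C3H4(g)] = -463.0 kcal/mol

ΔH° = 11.3 kcal/mol

Using ΔH = Σ nΔHc°(reactants) − Σ nΔHc°(products):
= [1·(-934.5) + 3·(-68.3)] − [1·(-463.0) + 1·(-687.7)]
= 11.3 kcal/mol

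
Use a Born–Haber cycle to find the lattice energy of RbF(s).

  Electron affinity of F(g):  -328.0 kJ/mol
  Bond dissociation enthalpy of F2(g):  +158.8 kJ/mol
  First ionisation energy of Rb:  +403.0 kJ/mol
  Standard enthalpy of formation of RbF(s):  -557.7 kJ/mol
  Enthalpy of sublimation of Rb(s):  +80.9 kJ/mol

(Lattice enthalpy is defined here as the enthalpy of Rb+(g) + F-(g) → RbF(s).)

ΔHf° = 1·ΔHsub + 1·(ΣIE) + 1/2·D(F2) + 1·EA + U
-557.7 = 1·(+80.9) + 1·(+403.0) + 1/2·(+158.8) + 1·(-328.0) + U
U = -557.7 − (+235.3) = -793.0 kJ/mol

U = -793.0 kJ/mol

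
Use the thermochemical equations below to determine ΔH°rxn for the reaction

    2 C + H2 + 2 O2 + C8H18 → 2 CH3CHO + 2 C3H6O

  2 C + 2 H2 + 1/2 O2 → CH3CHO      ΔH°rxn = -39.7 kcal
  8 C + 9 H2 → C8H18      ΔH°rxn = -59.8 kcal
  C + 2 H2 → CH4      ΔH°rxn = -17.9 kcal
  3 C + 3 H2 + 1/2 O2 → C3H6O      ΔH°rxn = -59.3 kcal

equation 1 × 2: (2)·(-39.7) = -79.4 kcal
equation 2 reversed: +59.8 kcal
equation 3: not needed.
equation 4 × 2: (2)·(-59.3) = -118.6 kcal
Summing the manipulated equations, ΔH°rxn = (-79.4) + (+59.8) + (-118.6) = -138.2 kcal

ΔH°rxn = -138.2 kcal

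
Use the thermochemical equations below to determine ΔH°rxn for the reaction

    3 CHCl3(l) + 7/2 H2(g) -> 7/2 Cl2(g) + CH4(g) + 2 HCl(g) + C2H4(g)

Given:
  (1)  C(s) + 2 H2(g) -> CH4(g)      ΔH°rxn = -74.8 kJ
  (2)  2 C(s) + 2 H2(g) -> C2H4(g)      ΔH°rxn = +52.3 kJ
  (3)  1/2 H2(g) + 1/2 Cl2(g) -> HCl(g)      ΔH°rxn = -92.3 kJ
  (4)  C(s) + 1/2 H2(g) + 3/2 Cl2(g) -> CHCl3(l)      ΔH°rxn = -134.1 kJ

ΔH°rxn = 195.2 kJ

(1) as written: -74.8 kJ
(2) as written: +52.3 kJ
(3) × 2: (2)·(-92.3) = -184.6 kJ
(4) reversed and × 3: (-3)·(-134.1) = +402.3 kJ
ΔH°rxn = (1)·(-74.8) + (1)·(+52.3) + (2)·(-92.3) + (-3)·(-134.1) = 195.2 kJ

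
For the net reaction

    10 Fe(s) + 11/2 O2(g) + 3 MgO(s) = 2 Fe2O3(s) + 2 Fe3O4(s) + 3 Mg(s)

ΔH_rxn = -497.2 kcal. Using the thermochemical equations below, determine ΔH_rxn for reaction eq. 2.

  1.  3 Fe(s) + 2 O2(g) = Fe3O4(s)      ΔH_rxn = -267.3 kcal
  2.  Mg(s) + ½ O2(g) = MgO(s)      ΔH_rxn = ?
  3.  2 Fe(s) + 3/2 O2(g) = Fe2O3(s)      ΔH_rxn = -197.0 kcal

ΔH_rxn = -143.8 kcal

eq. 1 × 2: (2)·(-267.3) = -534.6 kcal
eq. 2 reversed and × 3: contributes −3·x
eq. 3 × 2: (2)·(-197.0) = -394.0 kcal
-497.2 = (-534.6) + (-394.0) − 3·x
x = (-497.2 − (-928.6)) / (-3) = -143.8 kcal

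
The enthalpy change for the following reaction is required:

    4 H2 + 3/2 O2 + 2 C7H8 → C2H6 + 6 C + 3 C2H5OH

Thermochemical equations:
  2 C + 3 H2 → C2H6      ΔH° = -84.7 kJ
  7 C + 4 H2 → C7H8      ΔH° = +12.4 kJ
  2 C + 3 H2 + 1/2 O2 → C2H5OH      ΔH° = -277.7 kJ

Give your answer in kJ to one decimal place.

ΔH° = -942.6 kJ

equation 1 as written: -84.7 kJ
equation 2 reversed and × 2: (-2)·(+12.4) = -24.8 kJ
equation 3 × 3: (3)·(-277.7) = -833.1 kJ
ΔH° = (1)·(-84.7) + (-2)·(+12.4) + (3)·(-277.7) = -942.6 kJ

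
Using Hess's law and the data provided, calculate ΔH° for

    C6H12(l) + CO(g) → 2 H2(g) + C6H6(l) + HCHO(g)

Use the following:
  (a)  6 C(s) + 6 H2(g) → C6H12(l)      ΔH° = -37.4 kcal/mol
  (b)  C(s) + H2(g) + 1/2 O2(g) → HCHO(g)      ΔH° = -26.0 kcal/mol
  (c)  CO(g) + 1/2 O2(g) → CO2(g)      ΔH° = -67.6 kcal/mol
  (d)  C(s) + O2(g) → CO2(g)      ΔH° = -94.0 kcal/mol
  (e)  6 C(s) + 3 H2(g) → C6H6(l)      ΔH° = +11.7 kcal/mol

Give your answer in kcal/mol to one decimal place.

(a) reversed (reverse to put C6H12(l) on the reactant side): +37.4 kcal/mol
(b) as written (HCHO(g) already on the product side): -26.0 kcal/mol
(c) as written (CO(g) already on the reactant side): -67.6 kcal/mol
(d) reversed: +94.0 kcal/mol
(e) as written (C6H6(l) already on the product side): +11.7 kcal/mol
ΔH° = (-1)·(-37.4) + (1)·(-26.0) + (1)·(-67.6) + (-1)·(-94.0) + (1)·(+11.7) = 49.5 kcal/mol

ΔH° = 49.5 kcal/mol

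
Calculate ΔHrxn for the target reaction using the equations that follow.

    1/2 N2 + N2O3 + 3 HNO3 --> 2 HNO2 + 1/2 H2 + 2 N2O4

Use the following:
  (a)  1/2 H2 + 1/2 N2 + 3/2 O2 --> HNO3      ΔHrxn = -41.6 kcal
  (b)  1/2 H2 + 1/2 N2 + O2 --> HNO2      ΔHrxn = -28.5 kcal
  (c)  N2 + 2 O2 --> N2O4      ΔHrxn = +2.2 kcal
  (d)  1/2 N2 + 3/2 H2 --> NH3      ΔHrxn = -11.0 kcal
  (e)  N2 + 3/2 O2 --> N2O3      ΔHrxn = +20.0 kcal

(a) reversed and × 3: (-3)·(-41.6) = +124.8 kcal
(b) × 2: (2)·(-28.5) = -57.0 kcal
(c) × 2: (2)·(+2.2) = +4.4 kcal
(d): not needed.
(e) reversed: -20.0 kcal
ΔHrxn = (-3)·(-41.6) + (2)·(-28.5) + (2)·(+2.2) + (-1)·(+20.0) = 52.2 kcal

ΔHrxn = 52.2 kcal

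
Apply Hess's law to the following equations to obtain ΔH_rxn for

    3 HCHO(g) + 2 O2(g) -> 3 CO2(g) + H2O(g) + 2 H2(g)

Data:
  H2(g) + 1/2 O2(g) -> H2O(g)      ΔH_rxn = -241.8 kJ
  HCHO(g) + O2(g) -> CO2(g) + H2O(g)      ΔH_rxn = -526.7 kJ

equation 1 reversed and × 2: (-2)·(-241.8) = +483.6 kJ
equation 2 × 3: (3)·(-526.7) = -1580.1 kJ
ΔH_rxn = (-2)·(-241.8) + (3)·(-526.7) = -1096.5 kJ

ΔH_rxn = -1096.5 kJ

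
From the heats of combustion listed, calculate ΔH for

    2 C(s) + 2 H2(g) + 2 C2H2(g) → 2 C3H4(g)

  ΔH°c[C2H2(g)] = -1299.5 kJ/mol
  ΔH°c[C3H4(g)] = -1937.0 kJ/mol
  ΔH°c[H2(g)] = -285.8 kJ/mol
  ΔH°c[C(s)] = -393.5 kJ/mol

ΔH = -83.6 kJ/mol

With combustion enthalpies, reactants minus products:
= [2·(-393.5) + 2·(-285.8) + 2·(-1299.5)] − [2·(-1937.0)]
= -83.6 kJ/mol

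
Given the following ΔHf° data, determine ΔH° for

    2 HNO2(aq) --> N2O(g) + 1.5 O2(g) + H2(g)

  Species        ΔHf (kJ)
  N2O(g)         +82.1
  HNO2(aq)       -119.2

Products: 1·(+82.1) + 3/2·(+0.0) + 1·(+0.0) = +82.1
Reactants: 2·(-119.2) = -238.4
ΔH° = (+82.1) − (-238.4) = 320.5 kJ

ΔH° = 320.5 kJ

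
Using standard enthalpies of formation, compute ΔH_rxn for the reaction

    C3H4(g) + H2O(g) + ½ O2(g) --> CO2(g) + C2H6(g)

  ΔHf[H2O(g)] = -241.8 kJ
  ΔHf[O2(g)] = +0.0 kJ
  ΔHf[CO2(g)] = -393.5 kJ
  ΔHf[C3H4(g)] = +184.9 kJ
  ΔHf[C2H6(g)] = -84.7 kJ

ΔH_rxn = -421.3 kJ

Products: 1·(-393.5) + 1·(-84.7) = -478.2
Reactants: 1·(+184.9) + 1·(-241.8) + 1/2·(+0.0) = -56.9
ΔH_rxn = (-478.2) − (-56.9) = -421.3 kJ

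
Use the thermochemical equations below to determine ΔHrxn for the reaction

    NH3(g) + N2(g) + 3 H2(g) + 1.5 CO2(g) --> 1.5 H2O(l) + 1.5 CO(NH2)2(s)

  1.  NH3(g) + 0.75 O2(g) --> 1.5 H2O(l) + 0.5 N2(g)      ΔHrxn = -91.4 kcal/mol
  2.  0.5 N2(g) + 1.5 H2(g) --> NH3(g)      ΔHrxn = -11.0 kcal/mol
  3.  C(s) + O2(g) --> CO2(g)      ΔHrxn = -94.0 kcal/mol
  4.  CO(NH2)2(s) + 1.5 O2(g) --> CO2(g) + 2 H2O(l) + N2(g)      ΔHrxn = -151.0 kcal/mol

ΔHrxn = -69.7 kcal/mol

eq. 1 × 3: (3)·(-91.4) = -274.2 kcal/mol
eq. 2 × 2: (2)·(-11.0) = -22.0 kcal/mol
eq. 3: not needed.
eq. 4 reversed and × 3/2: (-3/2)·(-151.0) = +226.5 kcal/mol
Summing the manipulated equations, ΔHrxn = (-274.2) + (-22.0) + (+226.5) = -69.7 kcal/mol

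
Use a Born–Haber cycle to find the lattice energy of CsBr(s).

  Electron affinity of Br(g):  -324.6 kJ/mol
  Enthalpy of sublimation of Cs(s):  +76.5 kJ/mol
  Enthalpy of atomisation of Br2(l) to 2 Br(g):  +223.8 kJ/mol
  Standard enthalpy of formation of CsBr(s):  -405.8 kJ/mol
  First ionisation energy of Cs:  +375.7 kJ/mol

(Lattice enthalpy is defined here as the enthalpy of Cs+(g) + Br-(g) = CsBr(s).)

U = -645.3 kJ/mol

ΔHf° = 1·ΔHsub + 1·(ΣIE) + 1/2·D(Br2) + 1·EA + U
-405.8 = 1·(+76.5) + 1·(+375.7) + 1/2·(+223.8) + 1·(-324.6) + U
U = -405.8 − (+239.5) = -645.3 kJ/mol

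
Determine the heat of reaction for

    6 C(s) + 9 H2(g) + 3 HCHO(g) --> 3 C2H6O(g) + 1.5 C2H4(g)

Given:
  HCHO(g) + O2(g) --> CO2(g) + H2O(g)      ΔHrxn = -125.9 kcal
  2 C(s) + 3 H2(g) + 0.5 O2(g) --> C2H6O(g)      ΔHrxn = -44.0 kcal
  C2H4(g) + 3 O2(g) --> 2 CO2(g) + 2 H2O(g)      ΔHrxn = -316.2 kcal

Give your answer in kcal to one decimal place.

ΔHrxn = -35.4 kcal

equation 1 × 3 (scale by 3 for the 3 HCHO(g)): (3)·(-125.9) = -377.7 kcal
equation 2 × 3 (×3 to match 3 C2H6O(g) in the target): (3)·(-44.0) = -132.0 kcal
equation 3 reversed and × 3/2 (reverse to put C2H4(g) on the product side; scale by 3/2 for the 3/2 C2H4(g)): (-3/2)·(-316.2) = +474.3 kcal
By Hess's law, ΔHrxn = (-377.7) + (-132.0) + (+474.3) = -35.4 kcal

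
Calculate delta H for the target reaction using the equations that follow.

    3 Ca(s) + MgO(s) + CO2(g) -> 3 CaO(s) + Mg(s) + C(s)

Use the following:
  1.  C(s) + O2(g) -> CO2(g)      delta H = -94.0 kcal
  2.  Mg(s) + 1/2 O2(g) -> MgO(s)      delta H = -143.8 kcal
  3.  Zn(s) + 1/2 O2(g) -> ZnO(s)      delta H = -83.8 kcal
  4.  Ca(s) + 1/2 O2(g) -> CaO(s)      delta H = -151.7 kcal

eq. 1 reversed: +94.0 kcal
eq. 2 reversed: +143.8 kcal
eq. 3: not needed.
eq. 4 × 3: (3)·(-151.7) = -455.1 kcal
Since enthalpy is a state function, delta H = (+94.0) + (+143.8) + (-455.1) = -217.3 kcal

delta H = -217.3 kcal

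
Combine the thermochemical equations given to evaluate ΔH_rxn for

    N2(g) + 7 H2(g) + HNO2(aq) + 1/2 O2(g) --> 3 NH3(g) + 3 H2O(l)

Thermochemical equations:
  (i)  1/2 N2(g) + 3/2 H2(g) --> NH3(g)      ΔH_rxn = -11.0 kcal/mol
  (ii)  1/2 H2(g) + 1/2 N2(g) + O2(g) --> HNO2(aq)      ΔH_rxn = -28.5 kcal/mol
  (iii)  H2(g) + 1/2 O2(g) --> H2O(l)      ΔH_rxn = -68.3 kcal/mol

ΔH_rxn = -209.4 kcal/mol

(i) × 3: (3)·(-11.0) = -33.0 kcal/mol
(ii) reversed: +28.5 kcal/mol
(iii) × 3: (3)·(-68.3) = -204.9 kcal/mol
Since enthalpy is a state function, ΔH_rxn = (3)·(-11.0) + (-1)·(-28.5) + (3)·(-68.3) = -209.4 kcal/mol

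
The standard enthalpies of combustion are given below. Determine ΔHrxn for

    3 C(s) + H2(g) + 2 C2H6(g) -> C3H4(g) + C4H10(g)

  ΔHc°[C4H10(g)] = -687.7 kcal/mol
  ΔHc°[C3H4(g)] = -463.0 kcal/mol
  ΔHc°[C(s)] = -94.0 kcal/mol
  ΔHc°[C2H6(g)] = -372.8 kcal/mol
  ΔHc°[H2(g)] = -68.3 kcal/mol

ΔHrxn = 54.8 kcal/mol

Using ΔH = Σ nΔHc°(reactants) − Σ nΔHc°(products):
= [3·(-94.0) + 1·(-68.3) + 2·(-372.8)] − [1·(-463.0) + 1·(-687.7)]
= 54.8 kcal/mol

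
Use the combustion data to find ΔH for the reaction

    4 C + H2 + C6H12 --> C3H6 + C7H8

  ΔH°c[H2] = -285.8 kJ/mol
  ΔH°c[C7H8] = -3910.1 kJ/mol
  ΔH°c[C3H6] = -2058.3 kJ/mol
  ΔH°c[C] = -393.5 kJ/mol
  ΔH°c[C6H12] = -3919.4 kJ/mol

ΔH = 189.2 kJ/mol

Using ΔH = Σ nΔHc°(reactants) − Σ nΔHc°(products):
= [4·(-393.5) + 1·(-285.8) + 1·(-3919.4)] − [1·(-2058.3) + 1·(-3910.1)]
= 189.2 kJ/mol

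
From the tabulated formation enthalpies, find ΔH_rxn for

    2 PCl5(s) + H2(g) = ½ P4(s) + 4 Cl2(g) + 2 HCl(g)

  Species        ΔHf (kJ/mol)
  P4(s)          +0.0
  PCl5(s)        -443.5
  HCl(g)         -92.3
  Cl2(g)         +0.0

ΔH_rxn = 702.4 kJ/mol

ΔH°rxn = Σ nΔHf°(products) − Σ nΔHf°(reactants).
Products: 1/2·(+0.0) + 4·(+0.0) + 2·(-92.3) = -184.6
Reactants: 2·(-443.5) + 1·(+0.0) = -887.0
ΔH_rxn = (-184.6) − (-887.0) = 702.4 kJ/mol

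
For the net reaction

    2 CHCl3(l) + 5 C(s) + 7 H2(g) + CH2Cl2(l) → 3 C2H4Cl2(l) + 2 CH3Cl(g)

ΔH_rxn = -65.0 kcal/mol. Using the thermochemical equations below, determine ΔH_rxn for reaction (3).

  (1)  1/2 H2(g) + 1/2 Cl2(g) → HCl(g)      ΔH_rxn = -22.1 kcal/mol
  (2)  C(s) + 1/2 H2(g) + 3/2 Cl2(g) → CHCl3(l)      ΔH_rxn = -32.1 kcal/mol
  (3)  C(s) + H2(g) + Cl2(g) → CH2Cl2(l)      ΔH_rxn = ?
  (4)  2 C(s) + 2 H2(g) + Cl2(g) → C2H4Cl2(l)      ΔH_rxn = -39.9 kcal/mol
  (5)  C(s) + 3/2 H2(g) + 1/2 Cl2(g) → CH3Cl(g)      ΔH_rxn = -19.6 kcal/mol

ΔH_rxn = -29.7 kcal/mol

(1): not needed.
(2) reversed and × 2: (-2)·(-32.1) = +64.2 kcal/mol
(3) reversed: contributes −x
(4) × 3: (3)·(-39.9) = -119.7 kcal/mol
(5) × 2: (2)·(-19.6) = -39.2 kcal/mol
-65.0 = (+64.2) + (-119.7) + (-39.2) − x
x = (-65.0 − (-94.7)) / (-1) = -29.7 kcal/mol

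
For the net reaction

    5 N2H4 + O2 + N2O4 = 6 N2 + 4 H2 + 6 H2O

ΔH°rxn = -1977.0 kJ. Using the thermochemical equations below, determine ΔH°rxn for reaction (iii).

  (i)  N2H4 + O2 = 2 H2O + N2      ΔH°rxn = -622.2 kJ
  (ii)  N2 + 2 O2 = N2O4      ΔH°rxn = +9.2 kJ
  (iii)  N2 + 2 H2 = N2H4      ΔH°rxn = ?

ΔH°rxn = 50.6 kJ

(i) × 3: (3)·(-622.2) = -1866.6 kJ
(ii) reversed: -9.2 kJ
(iii) reversed and × 2: contributes −2·x
-1977.0 = (-1866.6) + (-9.2) − 2·x
x = (-1977.0 − (-1875.8)) / (-2) = 50.6 kJ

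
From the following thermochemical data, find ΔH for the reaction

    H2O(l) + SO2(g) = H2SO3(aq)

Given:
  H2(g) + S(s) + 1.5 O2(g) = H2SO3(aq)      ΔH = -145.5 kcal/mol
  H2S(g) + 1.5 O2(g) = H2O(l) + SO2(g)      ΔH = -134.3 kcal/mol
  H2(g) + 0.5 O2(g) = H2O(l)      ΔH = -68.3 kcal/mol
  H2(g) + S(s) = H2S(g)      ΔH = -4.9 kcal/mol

ΔH = -6.3 kcal/mol

equation 1 as written (H2SO3(aq) already on the product side): -145.5 kcal/mol
equation 2 reversed (reverse to put SO2(g) on the reactant side): +134.3 kcal/mol
equation 3: not needed.
equation 4 reversed: +4.9 kcal/mol
By Hess's law, ΔH = (1)·(-145.5) + (-1)·(-134.3) + (-1)·(-4.9) = -6.3 kcal/mol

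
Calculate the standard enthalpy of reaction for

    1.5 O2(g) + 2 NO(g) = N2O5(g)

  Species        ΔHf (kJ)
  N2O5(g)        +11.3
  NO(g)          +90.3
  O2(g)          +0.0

Products: 1·(+11.3) = +11.3
Reactants: 3/2·(+0.0) + 2·(+90.3) = +180.6
ΔH°rxn = (+11.3) − (+180.6) = -169.3 kJ

ΔH°rxn = -169.3 kJ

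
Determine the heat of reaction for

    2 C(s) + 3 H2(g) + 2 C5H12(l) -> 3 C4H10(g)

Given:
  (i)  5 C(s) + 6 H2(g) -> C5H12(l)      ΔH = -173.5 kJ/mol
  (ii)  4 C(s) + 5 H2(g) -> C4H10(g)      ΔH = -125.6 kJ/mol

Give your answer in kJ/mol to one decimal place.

(i) reversed and × 2: (-2)·(-173.5) = +347.0 kJ/mol
(ii) × 3: (3)·(-125.6) = -376.8 kJ/mol
ΔH = (-2)·(-173.5) + (3)·(-125.6) = -29.8 kJ/mol

ΔH = -29.8 kJ/mol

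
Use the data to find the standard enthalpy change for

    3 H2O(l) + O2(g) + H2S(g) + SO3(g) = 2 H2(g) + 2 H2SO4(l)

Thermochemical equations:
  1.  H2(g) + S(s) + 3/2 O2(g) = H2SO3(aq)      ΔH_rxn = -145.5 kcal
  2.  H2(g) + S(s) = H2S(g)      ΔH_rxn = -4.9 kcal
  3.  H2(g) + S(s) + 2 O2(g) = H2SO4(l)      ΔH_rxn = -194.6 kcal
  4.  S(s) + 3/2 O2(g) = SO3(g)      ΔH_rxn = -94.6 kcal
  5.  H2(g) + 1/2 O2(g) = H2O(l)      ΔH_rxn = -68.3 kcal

ΔH_rxn = -84.8 kcal

eq. 1: not needed (H2SO3(aq) appears nowhere else).
eq. 2 reversed (reverse to put H2S(g) on the reactant side): +4.9 kcal
eq. 3 × 2 (×2 to match 2 H2SO4(l) in the target): (2)·(-194.6) = -389.2 kcal
eq. 4 reversed (reverse to put SO3(g) on the reactant side): +94.6 kcal
eq. 5 reversed and × 3 (reverse to put H2O(l) on the reactant side; ×3 to match 3 H2O(l) in the target): (-3)·(-68.3) = +204.9 kcal
ΔH_rxn = (+4.9) + (-389.2) + (+94.6) + (+204.9) = -84.8 kcal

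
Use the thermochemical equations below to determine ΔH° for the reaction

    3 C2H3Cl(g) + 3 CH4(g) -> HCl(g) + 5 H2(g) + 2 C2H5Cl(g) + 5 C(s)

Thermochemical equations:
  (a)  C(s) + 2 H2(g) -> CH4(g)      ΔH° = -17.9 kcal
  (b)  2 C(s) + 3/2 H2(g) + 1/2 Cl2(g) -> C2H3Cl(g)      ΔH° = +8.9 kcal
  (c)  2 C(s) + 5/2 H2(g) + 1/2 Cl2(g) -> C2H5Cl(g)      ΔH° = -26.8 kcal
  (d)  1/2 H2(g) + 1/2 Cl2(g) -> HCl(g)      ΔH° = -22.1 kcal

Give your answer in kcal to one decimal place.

ΔH° = -48.7 kcal

(a) reversed and × 3 (reverse to put CH4(g) on the reactant side; scale by 3 for the 3 CH4(g)): (-3)·(-17.9) = +53.7 kcal
(b) reversed and × 3 (reverse to put C2H3Cl(g) on the reactant side; scale by 3 for the 3 C2H3Cl(g)): (-3)·(+8.9) = -26.7 kcal
(c) × 2 (scale by 2 for the 2 C2H5Cl(g)): (2)·(-26.8) = -53.6 kcal
(d) as written (HCl(g) already on the product side): -22.1 kcal
ΔH° = (+53.7) + (-26.7) + (-53.6) + (-22.1) = -48.7 kcal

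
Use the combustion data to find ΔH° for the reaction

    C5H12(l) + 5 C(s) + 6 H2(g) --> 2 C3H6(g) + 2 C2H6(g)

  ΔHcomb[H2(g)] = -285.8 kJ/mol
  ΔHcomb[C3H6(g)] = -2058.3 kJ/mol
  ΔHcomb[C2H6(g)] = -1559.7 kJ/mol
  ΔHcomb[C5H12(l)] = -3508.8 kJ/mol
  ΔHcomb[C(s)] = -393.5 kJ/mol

Using ΔH = Σ nΔHc°(reactants) − Σ nΔHc°(products):
= [1·(-3508.8) + 5·(-393.5) + 6·(-285.8)] − [2·(-2058.3) + 2·(-1559.7)]
= 44.9 kJ/mol

ΔH° = 44.9 kJ/mol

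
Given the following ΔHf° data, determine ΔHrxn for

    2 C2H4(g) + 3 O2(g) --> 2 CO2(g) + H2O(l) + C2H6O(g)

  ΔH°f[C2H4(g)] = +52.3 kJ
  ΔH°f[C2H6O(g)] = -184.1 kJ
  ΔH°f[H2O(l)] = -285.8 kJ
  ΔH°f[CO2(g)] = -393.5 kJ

ΔHrxn = -1361.5 kJ

ΔH°rxn = Σ nΔHf°(products) − Σ nΔHf°(reactants).
Products: 2·(-393.5) + 1·(-285.8) + 1·(-184.1) = -1256.9
Reactants: 2·(+52.3) + 3·(+0.0) = +104.6
ΔHrxn = (-1256.9) − (+104.6) = -1361.5 kJ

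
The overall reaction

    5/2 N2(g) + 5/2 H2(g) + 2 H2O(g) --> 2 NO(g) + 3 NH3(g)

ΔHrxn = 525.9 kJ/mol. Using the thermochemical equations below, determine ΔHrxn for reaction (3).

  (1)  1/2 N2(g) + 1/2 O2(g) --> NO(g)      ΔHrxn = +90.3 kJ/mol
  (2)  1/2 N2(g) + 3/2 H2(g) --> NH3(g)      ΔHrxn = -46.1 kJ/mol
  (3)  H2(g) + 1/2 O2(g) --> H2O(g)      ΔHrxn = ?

ΔHrxn = -241.8 kJ/mol

(1) × 2 (scale by 2 for the 2 NO(g)): (2)·(+90.3) = +180.6 kJ/mol
(2) × 3 (×3 to match 3 NH3(g) in the target): (3)·(-46.1) = -138.3 kJ/mol
(3) reversed and × 2 (reverse to put H2O(g) on the reactant side; scale by 2 for the 2 H2O(g)): contributes −2·x
+525.9 = (+180.6) + (-138.3) − 2·x
x = (+525.9 − (+42.3)) / (-2) = -241.8 kJ/mol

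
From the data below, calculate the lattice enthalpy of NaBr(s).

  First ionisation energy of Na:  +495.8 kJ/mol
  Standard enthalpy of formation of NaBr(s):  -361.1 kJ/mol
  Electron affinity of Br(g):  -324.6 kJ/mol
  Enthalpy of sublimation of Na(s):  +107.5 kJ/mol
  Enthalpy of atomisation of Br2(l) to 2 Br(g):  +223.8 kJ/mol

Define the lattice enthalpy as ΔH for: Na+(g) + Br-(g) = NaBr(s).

U = -751.7 kJ/mol

ΔHf° = 1·ΔHsub + 1·(ΣIE) + 1/2·D(Br2) + 1·EA + U
-361.1 = 1·(+107.5) + 1·(+495.8) + 1/2·(+223.8) + 1·(-324.6) + U
U = -361.1 − (+390.6) = -751.7 kJ/mol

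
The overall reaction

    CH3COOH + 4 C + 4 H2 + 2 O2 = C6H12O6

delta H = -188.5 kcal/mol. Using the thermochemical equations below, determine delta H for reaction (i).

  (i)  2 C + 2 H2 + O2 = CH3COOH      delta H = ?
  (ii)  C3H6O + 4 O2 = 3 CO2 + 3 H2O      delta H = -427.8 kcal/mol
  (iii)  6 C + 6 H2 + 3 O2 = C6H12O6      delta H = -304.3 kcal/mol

(i) reversed: contributes −x
(ii): not needed.
(iii) as written: -304.3 kcal/mol
-188.5 = (-304.3) − x
x = (-188.5 − (-304.3)) / (-1) = -115.8 kcal/mol

delta H = -115.8 kcal/mol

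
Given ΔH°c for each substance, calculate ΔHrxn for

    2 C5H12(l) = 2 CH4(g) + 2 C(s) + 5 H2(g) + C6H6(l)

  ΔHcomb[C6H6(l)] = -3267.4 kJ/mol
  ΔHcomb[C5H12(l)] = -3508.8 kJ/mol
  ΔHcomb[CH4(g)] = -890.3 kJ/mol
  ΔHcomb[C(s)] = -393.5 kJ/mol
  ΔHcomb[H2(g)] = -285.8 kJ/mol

Using ΔH = Σ nΔHc°(reactants) − Σ nΔHc°(products):
= [2·(-3508.8)] − [2·(-890.3) + 2·(-393.5) + 5·(-285.8) + 1·(-3267.4)]
= 246.4 kJ/mol

ΔHrxn = 246.4 kJ/mol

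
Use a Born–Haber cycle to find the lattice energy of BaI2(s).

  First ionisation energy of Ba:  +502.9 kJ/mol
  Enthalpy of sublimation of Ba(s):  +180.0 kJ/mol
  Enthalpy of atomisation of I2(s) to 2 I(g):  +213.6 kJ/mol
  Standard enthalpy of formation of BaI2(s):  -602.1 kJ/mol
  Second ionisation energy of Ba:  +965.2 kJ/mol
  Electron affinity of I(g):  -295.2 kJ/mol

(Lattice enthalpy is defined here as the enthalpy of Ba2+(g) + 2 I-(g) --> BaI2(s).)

U = -1873.4 kJ/mol

ΔHf° = 1·ΔHsub + 1·(ΣIE) + 1·D(I2) + 2·EA + U
-602.1 = 1·(+180.0) + 1·(+1468.1) + 1·(+213.6) + 2·(-295.2) + U
U = -602.1 − (+1271.3) = -1873.4 kJ/mol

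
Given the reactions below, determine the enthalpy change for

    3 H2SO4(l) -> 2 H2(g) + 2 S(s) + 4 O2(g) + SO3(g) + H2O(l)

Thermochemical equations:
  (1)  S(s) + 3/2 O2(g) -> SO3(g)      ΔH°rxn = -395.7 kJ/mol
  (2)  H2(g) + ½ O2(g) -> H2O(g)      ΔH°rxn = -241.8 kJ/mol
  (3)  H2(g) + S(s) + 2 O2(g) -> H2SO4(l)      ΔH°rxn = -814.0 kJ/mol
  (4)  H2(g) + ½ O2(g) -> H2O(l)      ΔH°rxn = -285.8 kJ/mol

(1) as written (SO3(g) already on the product side): -395.7 kJ/mol
(2): not needed (H2O(g) appears nowhere else).
(3) reversed and × 3 (reverse to put H2SO4(l) on the reactant side; scale by 3 for the 3 H2SO4(l)): (-3)·(-814.0) = +2442.0 kJ/mol
(4) as written (H2O(l) already on the product side): -285.8 kJ/mol
Since enthalpy is a state function, ΔH°rxn = (1)·(-395.7) + (-3)·(-814.0) + (1)·(-285.8) = 1760.5 kJ/mol

ΔH°rxn = 1760.5 kJ/mol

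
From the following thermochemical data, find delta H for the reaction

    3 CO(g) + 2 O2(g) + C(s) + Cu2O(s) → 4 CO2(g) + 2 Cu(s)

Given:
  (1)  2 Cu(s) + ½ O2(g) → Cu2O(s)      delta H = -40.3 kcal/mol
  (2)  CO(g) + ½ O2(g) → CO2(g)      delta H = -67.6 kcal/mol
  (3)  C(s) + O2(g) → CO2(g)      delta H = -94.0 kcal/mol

delta H = -256.5 kcal/mol

(1) reversed: +40.3 kcal/mol
(2) × 3: (3)·(-67.6) = -202.8 kcal/mol
(3) as written: -94.0 kcal/mol
delta H = (-1)·(-40.3) + (3)·(-67.6) + (1)·(-94.0) = -256.5 kcal/mol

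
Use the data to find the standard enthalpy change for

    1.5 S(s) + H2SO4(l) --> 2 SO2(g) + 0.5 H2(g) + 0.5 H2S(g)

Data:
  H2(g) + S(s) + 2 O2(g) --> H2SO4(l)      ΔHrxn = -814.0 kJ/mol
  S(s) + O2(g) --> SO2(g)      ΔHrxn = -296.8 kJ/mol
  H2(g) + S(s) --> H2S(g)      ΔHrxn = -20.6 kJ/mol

ΔHrxn = 210.1 kJ/mol

equation 1 reversed (H2SO4(l) must end up as a reactant): +814.0 kJ/mol
equation 2 × 2 (scale by 2 for the 2 SO2(g)): (2)·(-296.8) = -593.6 kJ/mol
equation 3 × 1/2 (×1/2 to match 1/2 H2S(g) in the target): (1/2)·(-20.6) = -10.3 kJ/mol
Combining the equations, ΔHrxn = (+814.0) + (-593.6) + (-10.3) = 210.1 kJ/mol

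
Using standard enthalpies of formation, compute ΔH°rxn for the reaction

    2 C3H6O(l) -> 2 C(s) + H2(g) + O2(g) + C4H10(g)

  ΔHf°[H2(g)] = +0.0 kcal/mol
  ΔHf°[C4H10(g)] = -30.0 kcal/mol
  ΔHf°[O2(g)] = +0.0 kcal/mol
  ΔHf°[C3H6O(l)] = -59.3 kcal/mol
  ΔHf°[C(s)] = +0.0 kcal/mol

ΔH°rxn = 88.6 kcal/mol

Products: 2·(+0.0) + 1·(+0.0) + 1·(+0.0) + 1·(-30.0) = -30.0
Reactants: 2·(-59.3) = -118.6
ΔH°rxn = (-30.0) − (-118.6) = 88.6 kcal/mol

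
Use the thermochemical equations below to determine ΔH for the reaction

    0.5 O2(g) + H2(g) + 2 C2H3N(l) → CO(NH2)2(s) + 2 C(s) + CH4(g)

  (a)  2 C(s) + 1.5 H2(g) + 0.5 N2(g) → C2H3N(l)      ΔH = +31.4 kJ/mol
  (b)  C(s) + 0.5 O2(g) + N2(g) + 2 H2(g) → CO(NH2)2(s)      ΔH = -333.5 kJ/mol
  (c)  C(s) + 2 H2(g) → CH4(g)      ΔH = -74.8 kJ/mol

ΔH = -471.1 kJ/mol

(a) reversed and × 2 (C2H3N(l) must end up as a reactant; scale by 2 for the 2 C2H3N(l)): (-2)·(+31.4) = -62.8 kJ/mol
(b) as written (CO(NH2)2(s) already on the product side): -333.5 kJ/mol
(c) as written (CH4(g) already on the product side): -74.8 kJ/mol
ΔH = (-2)·(+31.4) + (1)·(-333.5) + (1)·(-74.8) = -471.1 kJ/mol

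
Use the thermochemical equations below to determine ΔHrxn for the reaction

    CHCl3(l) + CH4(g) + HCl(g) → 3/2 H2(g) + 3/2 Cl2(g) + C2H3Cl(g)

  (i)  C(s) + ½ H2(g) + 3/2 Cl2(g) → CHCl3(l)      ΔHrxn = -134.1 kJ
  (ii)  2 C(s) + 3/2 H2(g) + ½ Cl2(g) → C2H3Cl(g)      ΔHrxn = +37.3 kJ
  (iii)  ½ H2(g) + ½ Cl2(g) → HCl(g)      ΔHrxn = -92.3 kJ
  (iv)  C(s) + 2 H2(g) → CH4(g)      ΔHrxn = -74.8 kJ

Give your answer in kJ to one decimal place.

ΔHrxn = 338.5 kJ

(i) reversed: +134.1 kJ
(ii) as written: +37.3 kJ
(iii) reversed: +92.3 kJ
(iv) reversed: +74.8 kJ
ΔHrxn = (-1)·(-134.1) + (1)·(+37.3) + (-1)·(-92.3) + (-1)·(-74.8) = 338.5 kJ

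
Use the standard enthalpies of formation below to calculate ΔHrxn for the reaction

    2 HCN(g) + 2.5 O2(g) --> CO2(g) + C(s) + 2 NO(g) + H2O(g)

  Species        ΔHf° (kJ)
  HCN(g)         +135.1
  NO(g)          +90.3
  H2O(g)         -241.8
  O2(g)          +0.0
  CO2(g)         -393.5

ΔHrxn = -724.9 kJ

Products: 1·(-393.5) + 1·(+0.0) + 2·(+90.3) + 1·(-241.8) = -454.7
Reactants: 2·(+135.1) + 5/2·(+0.0) = +270.2
ΔHrxn = (-454.7) − (+270.2) = -724.9 kJ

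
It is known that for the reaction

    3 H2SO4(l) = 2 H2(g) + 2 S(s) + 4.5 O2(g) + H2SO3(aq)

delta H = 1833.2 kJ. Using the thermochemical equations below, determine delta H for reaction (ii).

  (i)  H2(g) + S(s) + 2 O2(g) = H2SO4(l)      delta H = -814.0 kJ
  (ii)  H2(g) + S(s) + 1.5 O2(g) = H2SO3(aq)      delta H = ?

(i) reversed and × 3: (-3)·(-814.0) = +2442.0 kJ
(ii) as written: contributes x
+1833.2 = (+2442.0) + x
x = (+1833.2 − (+2442.0)) / (1) = -608.8 kJ

delta H = -608.8 kJ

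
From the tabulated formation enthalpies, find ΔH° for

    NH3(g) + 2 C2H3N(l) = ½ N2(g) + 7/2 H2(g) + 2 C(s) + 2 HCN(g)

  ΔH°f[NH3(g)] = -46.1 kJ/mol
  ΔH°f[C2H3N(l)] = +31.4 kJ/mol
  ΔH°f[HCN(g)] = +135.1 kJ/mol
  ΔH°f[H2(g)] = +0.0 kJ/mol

ΔH°rxn = Σ nΔHf°(products) − Σ nΔHf°(reactants).
Products: 1/2·(+0.0) + 7/2·(+0.0) + 2·(+0.0) + 2·(+135.1) = +270.2
Reactants: 1·(-46.1) + 2·(+31.4) = +16.7
ΔH° = (+270.2) − (+16.7) = 253.5 kJ/mol

ΔH° = 253.5 kJ/mol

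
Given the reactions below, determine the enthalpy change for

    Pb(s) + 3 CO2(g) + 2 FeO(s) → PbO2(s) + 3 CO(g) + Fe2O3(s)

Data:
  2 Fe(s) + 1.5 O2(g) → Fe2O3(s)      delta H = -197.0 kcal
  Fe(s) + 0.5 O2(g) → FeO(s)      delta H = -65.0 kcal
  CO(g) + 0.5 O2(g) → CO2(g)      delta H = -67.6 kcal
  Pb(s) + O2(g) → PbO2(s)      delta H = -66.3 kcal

delta H = 69.5 kcal

equation 1 as written (Fe2O3(s) already on the product side): -197.0 kcal
equation 2 reversed and × 2 (FeO(s) must end up as a reactant; ×2 to match 2 FeO(s) in the target): (-2)·(-65.0) = +130.0 kcal
equation 3 reversed and × 3 (CO(g) must end up as a product; ×3 to match 3 CO(g) in the target): (-3)·(-67.6) = +202.8 kcal
equation 4 as written (PbO2(s) already on the product side): -66.3 kcal
Since enthalpy is a state function, delta H = (-197.0) + (+130.0) + (+202.8) + (-66.3) = 69.5 kcal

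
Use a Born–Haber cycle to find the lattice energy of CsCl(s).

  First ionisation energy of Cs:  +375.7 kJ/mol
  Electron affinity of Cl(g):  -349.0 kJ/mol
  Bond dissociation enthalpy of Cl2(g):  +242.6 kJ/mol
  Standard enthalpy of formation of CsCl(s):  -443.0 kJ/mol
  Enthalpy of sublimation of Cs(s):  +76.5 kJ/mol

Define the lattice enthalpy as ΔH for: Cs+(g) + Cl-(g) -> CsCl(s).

ΔHf° = 1·ΔHsub + 1·(ΣIE) + 1/2·D(Cl2) + 1·EA + U
-443.0 = 1·(+76.5) + 1·(+375.7) + 1/2·(+242.6) + 1·(-349.0) + U
U = -443.0 − (+224.5) = -667.5 kJ/mol

U = -667.5 kJ/mol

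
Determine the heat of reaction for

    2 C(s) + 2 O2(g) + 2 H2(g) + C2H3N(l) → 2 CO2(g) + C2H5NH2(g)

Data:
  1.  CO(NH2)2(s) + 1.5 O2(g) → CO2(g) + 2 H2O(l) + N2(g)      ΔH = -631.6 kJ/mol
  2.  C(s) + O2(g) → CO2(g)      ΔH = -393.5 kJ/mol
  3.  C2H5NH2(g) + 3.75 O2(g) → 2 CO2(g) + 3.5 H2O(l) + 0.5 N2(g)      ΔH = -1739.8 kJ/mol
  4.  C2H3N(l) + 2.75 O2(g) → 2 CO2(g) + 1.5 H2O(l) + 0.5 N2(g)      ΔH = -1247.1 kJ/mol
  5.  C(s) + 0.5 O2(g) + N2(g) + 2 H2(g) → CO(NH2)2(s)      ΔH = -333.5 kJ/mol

ΔH = -865.9 kJ/mol

eq. 1 as written: -631.6 kJ/mol
eq. 2 as written: -393.5 kJ/mol
eq. 3 reversed (C2H5NH2(g) must end up as a product): +1739.8 kJ/mol
eq. 4 as written (C2H3N(l) already on the reactant side): -1247.1 kJ/mol
eq. 5 as written (H2(g) already on the reactant side): -333.5 kJ/mol
ΔH = (1)·(-631.6) + (1)·(-393.5) + (-1)·(-1739.8) + (1)·(-1247.1) + (1)·(-333.5) = -865.9 kJ/mol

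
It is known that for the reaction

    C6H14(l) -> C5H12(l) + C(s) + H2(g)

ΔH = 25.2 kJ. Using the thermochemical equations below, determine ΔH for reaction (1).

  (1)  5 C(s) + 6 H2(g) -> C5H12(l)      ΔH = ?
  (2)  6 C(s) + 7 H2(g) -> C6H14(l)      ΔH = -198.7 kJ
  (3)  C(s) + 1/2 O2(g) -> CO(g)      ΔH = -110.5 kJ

(1) as written: contributes x
(2) reversed: +198.7 kJ
(3): not needed.
+25.2 = (+198.7) + x
x = (+25.2 − (+198.7)) / (1) = -173.5 kJ

ΔH = -173.5 kJ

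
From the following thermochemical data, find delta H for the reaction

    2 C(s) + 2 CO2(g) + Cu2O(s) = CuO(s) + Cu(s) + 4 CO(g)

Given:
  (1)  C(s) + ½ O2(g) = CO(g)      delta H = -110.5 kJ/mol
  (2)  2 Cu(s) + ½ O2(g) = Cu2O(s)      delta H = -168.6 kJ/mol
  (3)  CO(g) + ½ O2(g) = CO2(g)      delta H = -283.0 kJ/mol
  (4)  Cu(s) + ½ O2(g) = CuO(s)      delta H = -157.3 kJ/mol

(1) × 2 (×2 to match 2 C(s) in the target): (2)·(-110.5) = -221.0 kJ/mol
(2) reversed (reverse to put Cu2O(s) on the reactant side): +168.6 kJ/mol
(3) reversed and × 2 (reverse to put CO2(g) on the reactant side; ×2 to match 2 CO2(g) in the target): (-2)·(-283.0) = +566.0 kJ/mol
(4) as written (CuO(s) already on the product side): -157.3 kJ/mol
Since enthalpy is a state function, delta H = (2)·(-110.5) + (-1)·(-168.6) + (-2)·(-283.0) + (1)·(-157.3) = 356.3 kJ/mol

delta H = 356.3 kJ/mol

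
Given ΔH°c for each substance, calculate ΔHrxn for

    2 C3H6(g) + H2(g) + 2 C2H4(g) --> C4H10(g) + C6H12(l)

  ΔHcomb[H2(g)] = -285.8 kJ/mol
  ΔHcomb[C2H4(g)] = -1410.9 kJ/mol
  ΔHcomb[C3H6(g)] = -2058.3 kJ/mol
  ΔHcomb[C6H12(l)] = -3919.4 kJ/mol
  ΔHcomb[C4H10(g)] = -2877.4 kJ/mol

Using ΔH = Σ nΔHc°(reactants) − Σ nΔHc°(products):
= [2·(-2058.3) + 1·(-285.8) + 2·(-1410.9)] − [1·(-2877.4) + 1·(-3919.4)]
= -427.4 kJ/mol

ΔHrxn = -427.4 kJ/mol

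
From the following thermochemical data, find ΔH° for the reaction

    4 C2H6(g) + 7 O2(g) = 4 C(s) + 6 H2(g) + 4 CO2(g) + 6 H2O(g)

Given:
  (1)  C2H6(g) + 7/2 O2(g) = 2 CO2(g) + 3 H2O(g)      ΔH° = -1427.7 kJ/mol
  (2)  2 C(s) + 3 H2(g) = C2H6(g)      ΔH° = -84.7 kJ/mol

ΔH° = -2686.0 kJ/mol

(1) × 2 (scale by 2 for the 4 CO2(g)): (2)·(-1427.7) = -2855.4 kJ/mol
(2) reversed and × 2 (reverse to put C(s) on the product side; scale by 2 for the 4 C(s)): (-2)·(-84.7) = +169.4 kJ/mol
ΔH° = (-2855.4) + (+169.4) = -2686.0 kJ/mol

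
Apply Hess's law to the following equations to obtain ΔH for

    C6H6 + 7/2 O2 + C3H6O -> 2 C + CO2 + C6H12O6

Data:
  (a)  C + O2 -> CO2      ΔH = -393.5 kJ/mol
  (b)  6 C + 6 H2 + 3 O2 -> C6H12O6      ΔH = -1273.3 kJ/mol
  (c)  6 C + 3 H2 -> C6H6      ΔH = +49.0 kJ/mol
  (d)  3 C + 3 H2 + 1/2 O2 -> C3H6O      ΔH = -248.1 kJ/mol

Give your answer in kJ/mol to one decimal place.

ΔH = -1467.7 kJ/mol

(a) as written: -393.5 kJ/mol
(b) as written: -1273.3 kJ/mol
(c) reversed: -49.0 kJ/mol
(d) reversed: +248.1 kJ/mol
Since enthalpy is a state function, ΔH = (-393.5) + (-1273.3) + (-49.0) + (+248.1) = -1467.7 kJ/mol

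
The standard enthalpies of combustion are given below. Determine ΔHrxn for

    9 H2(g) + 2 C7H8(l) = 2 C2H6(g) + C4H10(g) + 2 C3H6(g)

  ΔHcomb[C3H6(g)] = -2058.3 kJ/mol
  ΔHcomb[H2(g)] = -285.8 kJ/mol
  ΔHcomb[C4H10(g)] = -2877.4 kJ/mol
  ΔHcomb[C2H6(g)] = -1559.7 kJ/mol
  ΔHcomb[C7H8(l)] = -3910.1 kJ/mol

ΔHrxn = -279.0 kJ/mol

With combustion enthalpies, reactants minus products:
= [9·(-285.8) + 2·(-3910.1)] − [2·(-1559.7) + 1·(-2877.4) + 2·(-2058.3)]
= -279.0 kJ/mol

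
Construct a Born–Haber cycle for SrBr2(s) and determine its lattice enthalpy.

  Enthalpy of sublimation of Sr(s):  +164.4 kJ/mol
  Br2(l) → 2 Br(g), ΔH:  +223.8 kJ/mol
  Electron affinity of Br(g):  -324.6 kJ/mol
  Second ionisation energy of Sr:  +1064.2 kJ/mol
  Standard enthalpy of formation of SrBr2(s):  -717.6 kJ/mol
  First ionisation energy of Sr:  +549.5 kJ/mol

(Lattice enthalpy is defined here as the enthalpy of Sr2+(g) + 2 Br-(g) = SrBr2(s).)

U = -2070.3 kJ/mol

ΔHf° = 1·ΔHsub + 1·(ΣIE) + 1·D(Br2) + 2·EA + U
-717.6 = 1·(+164.4) + 1·(+1613.7) + 1·(+223.8) + 2·(-324.6) + U
U = -717.6 − (+1352.7) = -2070.3 kJ/mol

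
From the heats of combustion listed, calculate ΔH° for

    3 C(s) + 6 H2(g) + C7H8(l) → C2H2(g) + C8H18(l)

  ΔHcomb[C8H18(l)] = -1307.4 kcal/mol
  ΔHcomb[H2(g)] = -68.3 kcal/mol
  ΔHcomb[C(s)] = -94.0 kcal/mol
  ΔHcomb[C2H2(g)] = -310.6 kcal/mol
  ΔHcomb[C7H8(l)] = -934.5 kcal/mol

With combustion enthalpies, reactants minus products:
= [3·(-94.0) + 6·(-68.3) + 1·(-934.5)] − [1·(-310.6) + 1·(-1307.4)]
= -8.3 kcal/mol

ΔH° = -8.3 kcal/mol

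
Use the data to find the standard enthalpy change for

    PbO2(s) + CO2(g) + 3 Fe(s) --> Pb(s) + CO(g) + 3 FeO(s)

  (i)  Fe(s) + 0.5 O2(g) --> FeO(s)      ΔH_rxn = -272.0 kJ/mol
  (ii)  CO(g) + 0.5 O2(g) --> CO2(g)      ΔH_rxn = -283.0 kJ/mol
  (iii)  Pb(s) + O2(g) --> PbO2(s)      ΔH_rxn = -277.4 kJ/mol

(i) × 3 (×3 to match 3 FeO(s) in the target): (3)·(-272.0) = -816.0 kJ/mol
(ii) reversed (reverse to put CO(g) on the product side): +283.0 kJ/mol
(iii) reversed (reverse to put PbO2(s) on the reactant side): +277.4 kJ/mol
ΔH_rxn = (-816.0) + (+283.0) + (+277.4) = -255.6 kJ/mol

ΔH_rxn = -255.6 kJ/mol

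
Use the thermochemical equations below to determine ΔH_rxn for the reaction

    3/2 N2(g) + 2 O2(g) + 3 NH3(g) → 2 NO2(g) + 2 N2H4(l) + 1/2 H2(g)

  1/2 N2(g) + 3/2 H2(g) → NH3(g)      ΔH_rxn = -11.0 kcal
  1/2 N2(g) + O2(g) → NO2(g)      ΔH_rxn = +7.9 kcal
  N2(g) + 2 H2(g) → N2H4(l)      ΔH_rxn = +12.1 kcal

equation 1 reversed and × 3 (NH3(g) must end up as a reactant; ×3 to match 3 NH3(g) in the target): (-3)·(-11.0) = +33.0 kcal
equation 2 × 2 (scale by 2 for the 2 NO2(g)): (2)·(+7.9) = +15.8 kcal
equation 3 × 2 (scale by 2 for the 2 N2H4(l)): (2)·(+12.1) = +24.2 kcal
By Hess's law, ΔH_rxn = (+33.0) + (+15.8) + (+24.2) = 73.0 kcal

ΔH_rxn = 73.0 kcal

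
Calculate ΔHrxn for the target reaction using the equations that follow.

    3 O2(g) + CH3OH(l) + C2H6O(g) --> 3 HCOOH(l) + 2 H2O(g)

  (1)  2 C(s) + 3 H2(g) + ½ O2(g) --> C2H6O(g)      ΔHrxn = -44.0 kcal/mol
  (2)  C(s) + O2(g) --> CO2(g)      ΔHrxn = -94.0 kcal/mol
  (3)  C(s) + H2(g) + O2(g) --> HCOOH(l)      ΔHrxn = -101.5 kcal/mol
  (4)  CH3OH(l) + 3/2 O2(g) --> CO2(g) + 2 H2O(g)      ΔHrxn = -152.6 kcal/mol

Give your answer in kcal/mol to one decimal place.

(1) reversed: +44.0 kcal/mol
(2) reversed: +94.0 kcal/mol
(3) × 3: (3)·(-101.5) = -304.5 kcal/mol
(4) as written: -152.6 kcal/mol
By Hess's law, ΔHrxn = (+44.0) + (+94.0) + (-304.5) + (-152.6) = -319.1 kcal/mol

ΔHrxn = -319.1 kcal/mol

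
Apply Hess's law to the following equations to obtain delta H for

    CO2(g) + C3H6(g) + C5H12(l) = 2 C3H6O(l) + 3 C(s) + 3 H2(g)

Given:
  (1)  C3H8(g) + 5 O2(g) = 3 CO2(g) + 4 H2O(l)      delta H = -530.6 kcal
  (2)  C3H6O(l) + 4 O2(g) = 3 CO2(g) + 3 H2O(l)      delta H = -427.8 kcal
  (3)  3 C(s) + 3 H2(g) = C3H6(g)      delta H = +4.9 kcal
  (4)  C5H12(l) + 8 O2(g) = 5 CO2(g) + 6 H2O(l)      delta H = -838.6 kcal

delta H = 12.1 kcal

(1): not needed.
(2) reversed and × 2: (-2)·(-427.8) = +855.6 kcal
(3) reversed: -4.9 kcal
(4) as written: -838.6 kcal
delta H = (+855.6) + (-4.9) + (-838.6) = 12.1 kcal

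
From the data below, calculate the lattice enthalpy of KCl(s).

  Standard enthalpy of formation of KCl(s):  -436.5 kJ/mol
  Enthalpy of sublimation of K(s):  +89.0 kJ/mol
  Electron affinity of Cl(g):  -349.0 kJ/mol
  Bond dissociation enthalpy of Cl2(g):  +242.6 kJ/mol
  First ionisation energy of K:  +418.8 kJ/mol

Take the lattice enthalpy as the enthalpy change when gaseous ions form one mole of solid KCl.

ΔHf° = 1·ΔHsub + 1·(ΣIE) + 1/2·D(Cl2) + 1·EA + U
-436.5 = 1·(+89.0) + 1·(+418.8) + 1/2·(+242.6) + 1·(-349.0) + U
U = -436.5 − (+280.1) = -716.6 kJ/mol

U = -716.6 kJ/mol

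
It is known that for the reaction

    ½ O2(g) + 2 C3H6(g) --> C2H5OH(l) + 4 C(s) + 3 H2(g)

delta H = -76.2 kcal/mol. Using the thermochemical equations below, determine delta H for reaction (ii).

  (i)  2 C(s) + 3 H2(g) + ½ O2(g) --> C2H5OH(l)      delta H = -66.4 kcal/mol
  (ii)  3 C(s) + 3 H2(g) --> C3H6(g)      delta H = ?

delta H = 4.9 kcal/mol

(i) as written (C2H5OH(l) already on the product side): -66.4 kcal/mol
(ii) reversed and × 2 (C3H6(g) must end up as a reactant; scale by 2 for the 2 C3H6(g)): contributes −2·x
-76.2 = (-66.4) − 2·x
x = (-76.2 − (-66.4)) / (-2) = 4.9 kcal/mol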